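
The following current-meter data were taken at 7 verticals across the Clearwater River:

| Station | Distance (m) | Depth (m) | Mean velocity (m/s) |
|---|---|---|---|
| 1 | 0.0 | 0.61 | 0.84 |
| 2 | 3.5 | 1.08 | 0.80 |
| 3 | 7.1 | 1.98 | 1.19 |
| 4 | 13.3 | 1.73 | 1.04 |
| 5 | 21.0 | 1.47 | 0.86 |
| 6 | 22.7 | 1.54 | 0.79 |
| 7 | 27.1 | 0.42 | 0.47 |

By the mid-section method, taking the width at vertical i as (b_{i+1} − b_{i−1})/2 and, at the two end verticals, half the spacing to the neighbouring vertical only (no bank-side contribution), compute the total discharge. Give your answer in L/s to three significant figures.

w_1 = (3.5 − 0.0)/2 = 1.75 m; q_1 = 0.84 × 0.61 × 1.75 = 0.8967 m³/s
w_2 = (7.1 − 0.0)/2 = 3.55 m; q_2 = 0.80 × 1.08 × 3.55 = 3.067 m³/s
w_3 = (13.3 − 3.5)/2 = 4.9 m; q_3 = 1.19 × 1.98 × 4.9 = 11.55 m³/s
w_4 = (21.0 − 7.1)/2 = 6.95 m; q_4 = 1.04 × 1.73 × 6.95 = 12.50 m³/s
w_5 = (22.7 − 13.3)/2 = 4.7 m; q_5 = 0.86 × 1.47 × 4.7 = 5.942 m³/s
w_6 = (27.1 − 21.0)/2 = 3.05 m; q_6 = 0.79 × 1.54 × 3.05 = 3.711 m³/s
w_7 = (27.1 − 22.7)/2 = 2.2 m; q_7 = 0.47 × 0.42 × 2.2 = 0.4343 m³/s
Q = Σ qᵢ = 38.10 m³/s
= 38.10 × 1000 = 38100 L/s

38100 L/s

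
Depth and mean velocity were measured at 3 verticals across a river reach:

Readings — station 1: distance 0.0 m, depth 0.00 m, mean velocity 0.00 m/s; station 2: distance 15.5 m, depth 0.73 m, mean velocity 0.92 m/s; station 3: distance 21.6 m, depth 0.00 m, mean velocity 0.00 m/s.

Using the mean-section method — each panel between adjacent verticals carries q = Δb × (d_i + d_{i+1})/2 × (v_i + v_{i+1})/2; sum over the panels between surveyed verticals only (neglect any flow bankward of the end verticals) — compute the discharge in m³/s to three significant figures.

3.63 m³/s

Panel 1-2: Δb = 15.5 m, d̄ = (0.00+0.73)/2 = 0.365, v̄ = (0.00+0.92)/2 = 0.46 → q = 15.5×0.365×0.46 = 2.602 m³/s
Panel 2-3: Δb = 6.1 m, d̄ = (0.73+0.00)/2 = 0.365, v̄ = (0.92+0.00)/2 = 0.46 → q = 6.1×0.365×0.46 = 1.024 m³/s
Q = Σ q = 3.627 m³/s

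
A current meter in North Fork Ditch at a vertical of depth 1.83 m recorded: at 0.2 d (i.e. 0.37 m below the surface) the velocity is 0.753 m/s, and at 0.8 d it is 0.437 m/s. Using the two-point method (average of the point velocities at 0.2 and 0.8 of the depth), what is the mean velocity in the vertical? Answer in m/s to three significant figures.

0.595 m/s

v̄ = (0.753 + 0.437) / 2 = 0.5950 m/s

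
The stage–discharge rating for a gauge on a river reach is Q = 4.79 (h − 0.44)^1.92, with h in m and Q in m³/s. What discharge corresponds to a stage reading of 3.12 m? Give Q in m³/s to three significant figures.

31.8 m³/s

Q = 4.79 × (3.12 − 0.44)^1.92 = 4.79 × 2.68^1.92 = 31.79 m³/s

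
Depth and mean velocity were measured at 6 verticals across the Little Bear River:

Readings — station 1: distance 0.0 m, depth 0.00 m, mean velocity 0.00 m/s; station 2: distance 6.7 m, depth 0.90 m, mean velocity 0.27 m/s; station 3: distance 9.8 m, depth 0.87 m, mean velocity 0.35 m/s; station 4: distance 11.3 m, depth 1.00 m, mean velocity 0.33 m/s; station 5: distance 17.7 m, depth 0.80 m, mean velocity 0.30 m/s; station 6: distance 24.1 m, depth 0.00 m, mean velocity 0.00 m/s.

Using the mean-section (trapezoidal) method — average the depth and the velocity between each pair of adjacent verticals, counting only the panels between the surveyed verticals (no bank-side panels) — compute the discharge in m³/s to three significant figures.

Panel 1-2: Δb = 6.7 m, d̄ = (0.00+0.90)/2 = 0.45, v̄ = (0.00+0.27)/2 = 0.135 → q = 6.7×0.45×0.135 = 0.4070 m³/s
Panel 2-3: Δb = 3.1 m, d̄ = (0.90+0.87)/2 = 0.885, v̄ = (0.27+0.35)/2 = 0.31 → q = 3.1×0.885×0.31 = 0.8505 m³/s
Panel 3-4: Δb = 1.5 m, d̄ = (0.87+1.00)/2 = 0.935, v̄ = (0.35+0.33)/2 = 0.34 → q = 1.5×0.935×0.34 = 0.4769 m³/s
Panel 4-5: Δb = 6.4 m, d̄ = (1.00+0.80)/2 = 0.9, v̄ = (0.33+0.30)/2 = 0.315 → q = 6.4×0.9×0.315 = 1.814 m³/s
Panel 5-6: Δb = 6.4 m, d̄ = (0.80+0.00)/2 = 0.4, v̄ = (0.30+0.00)/2 = 0.15 → q = 6.4×0.4×0.15 = 0.3840 m³/s
Q = Σ q = 3.933 m³/s

3.93 m³/s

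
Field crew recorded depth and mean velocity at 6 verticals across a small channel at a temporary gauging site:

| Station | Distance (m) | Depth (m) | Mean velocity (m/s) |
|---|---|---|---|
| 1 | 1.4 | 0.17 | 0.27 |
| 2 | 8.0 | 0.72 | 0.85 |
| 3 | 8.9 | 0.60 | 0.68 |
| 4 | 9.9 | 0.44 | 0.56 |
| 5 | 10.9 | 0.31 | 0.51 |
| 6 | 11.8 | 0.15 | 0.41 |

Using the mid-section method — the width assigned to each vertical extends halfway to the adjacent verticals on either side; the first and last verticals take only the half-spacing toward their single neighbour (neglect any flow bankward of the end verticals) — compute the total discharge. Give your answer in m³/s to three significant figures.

3.26 m³/s

w_1 = (8.0 − 1.4)/2 = 3.3 m; q_1 = 0.27 × 0.17 × 3.3 = 0.1515 m³/s
w_2 = (8.9 − 1.4)/2 = 3.75 m; q_2 = 0.85 × 0.72 × 3.75 = 2.295 m³/s
w_3 = (9.9 − 8.0)/2 = 0.95 m; q_3 = 0.68 × 0.60 × 0.95 = 0.3876 m³/s
w_4 = (10.9 − 8.9)/2 = 1 m; q_4 = 0.56 × 0.44 × 1 = 0.2464 m³/s
w_5 = (11.8 − 9.9)/2 = 0.95 m; q_5 = 0.51 × 0.31 × 0.95 = 0.1502 m³/s
w_6 = (11.8 − 10.9)/2 = 0.45 m; q_6 = 0.41 × 0.15 × 0.45 = 0.02768 m³/s
Q = Σ qᵢ = 3.258 m³/s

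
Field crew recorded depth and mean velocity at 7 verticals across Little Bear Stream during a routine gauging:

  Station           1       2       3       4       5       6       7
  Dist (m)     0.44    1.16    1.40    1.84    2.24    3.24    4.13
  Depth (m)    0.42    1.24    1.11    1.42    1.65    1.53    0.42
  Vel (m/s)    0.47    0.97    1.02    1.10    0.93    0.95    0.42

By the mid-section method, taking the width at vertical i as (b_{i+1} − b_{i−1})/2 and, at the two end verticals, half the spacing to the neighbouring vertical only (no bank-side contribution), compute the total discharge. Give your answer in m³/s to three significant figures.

4.22 m³/s

w_1 = (1.16 − 0.44)/2 = 0.36 m; q_1 = 0.47 × 0.42 × 0.36 = 0.07106 m³/s
w_2 = (1.40 − 0.44)/2 = 0.48 m; q_2 = 0.97 × 1.24 × 0.48 = 0.5773 m³/s
w_3 = (1.84 − 1.16)/2 = 0.34 m; q_3 = 1.02 × 1.11 × 0.34 = 0.3849 m³/s
w_4 = (2.24 − 1.40)/2 = 0.42 m; q_4 = 1.10 × 1.42 × 0.42 = 0.6560 m³/s
w_5 = (3.24 − 1.84)/2 = 0.7 m; q_5 = 0.93 × 1.65 × 0.7 = 1.074 m³/s
w_6 = (4.13 − 2.24)/2 = 0.945 m; q_6 = 0.95 × 1.53 × 0.945 = 1.374 m³/s
w_7 = (4.13 − 3.24)/2 = 0.445 m; q_7 = 0.42 × 0.42 × 0.445 = 0.07850 m³/s
Q = Σ qᵢ = 4.216 m³/s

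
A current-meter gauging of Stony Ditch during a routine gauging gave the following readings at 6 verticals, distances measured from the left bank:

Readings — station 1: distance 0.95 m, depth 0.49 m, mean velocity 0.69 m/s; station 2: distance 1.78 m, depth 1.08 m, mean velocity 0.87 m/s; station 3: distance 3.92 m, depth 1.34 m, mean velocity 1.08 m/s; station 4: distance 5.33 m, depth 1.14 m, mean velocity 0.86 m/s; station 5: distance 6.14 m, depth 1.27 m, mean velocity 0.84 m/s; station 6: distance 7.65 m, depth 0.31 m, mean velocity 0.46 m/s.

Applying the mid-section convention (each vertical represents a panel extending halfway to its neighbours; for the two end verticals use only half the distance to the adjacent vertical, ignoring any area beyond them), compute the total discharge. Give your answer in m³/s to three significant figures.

6.54 m³/s

w_1 = (1.78 − 0.95)/2 = 0.415 m; q_1 = 0.69 × 0.49 × 0.415 = 0.1403 m³/s
w_2 = (3.92 − 0.95)/2 = 1.485 m; q_2 = 0.87 × 1.08 × 1.485 = 1.395 m³/s
w_3 = (5.33 − 1.78)/2 = 1.775 m; q_3 = 1.08 × 1.34 × 1.775 = 2.569 m³/s
w_4 = (6.14 − 3.92)/2 = 1.11 m; q_4 = 0.86 × 1.14 × 1.11 = 1.088 m³/s
w_5 = (7.65 − 5.33)/2 = 1.16 m; q_5 = 0.84 × 1.27 × 1.16 = 1.237 m³/s
w_6 = (7.65 − 6.14)/2 = 0.755 m; q_6 = 0.46 × 0.31 × 0.755 = 0.1077 m³/s
Q = Σ qᵢ = 6.538 m³/s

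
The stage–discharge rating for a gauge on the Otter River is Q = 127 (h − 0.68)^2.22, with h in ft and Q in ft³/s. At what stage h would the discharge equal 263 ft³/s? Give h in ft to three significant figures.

2.07 ft

h − h₀ = (Q/C)^(1/b) = (263/127)^(1/2.22) = 1.388 ft
h = 0.68 + 1.388 = 2.068 ft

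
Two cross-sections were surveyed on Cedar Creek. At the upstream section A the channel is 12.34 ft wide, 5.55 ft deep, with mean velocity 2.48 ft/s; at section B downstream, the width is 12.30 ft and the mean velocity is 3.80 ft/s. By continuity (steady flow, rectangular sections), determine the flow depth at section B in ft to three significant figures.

Q = A₁V₁ = (12.34×5.55) × 2.48 = 169.8 ft³/s
d₂ = Q/(b₂ V₂) = 169.8/(12.30×3.80) = 3.634 ft

3.63 ft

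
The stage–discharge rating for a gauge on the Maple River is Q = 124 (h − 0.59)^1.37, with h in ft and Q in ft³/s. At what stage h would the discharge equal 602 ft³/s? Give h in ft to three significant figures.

h − h₀ = (Q/C)^(1/b) = (602/124)^(1/1.37) = 3.169 ft
h = 0.59 + 3.169 = 3.759 ft

3.76 ft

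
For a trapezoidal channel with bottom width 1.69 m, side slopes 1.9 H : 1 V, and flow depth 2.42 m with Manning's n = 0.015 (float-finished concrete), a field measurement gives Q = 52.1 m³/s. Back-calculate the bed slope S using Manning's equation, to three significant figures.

A = (b + z·y)·y = (1.69 + 1.9×2.42)×2.42 = 15.22 m²
P = b + 2y√(1+z²) = 1.69 + 2×2.42×√(1+1.9²) = 12.08 m
R = A/P = 15.22/12.08 = 1.259 m
S = (Q·n / (1·A·R^(2/3)))² = (52.1×0.015 / (1×15.22×1.166))² = 0.001939

0.00194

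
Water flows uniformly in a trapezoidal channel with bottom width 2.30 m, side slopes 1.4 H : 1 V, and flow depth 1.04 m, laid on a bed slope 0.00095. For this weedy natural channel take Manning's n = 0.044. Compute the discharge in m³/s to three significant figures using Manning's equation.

A = (b + z·y)·y = (2.30 + 1.4×1.04)×1.04 = 3.906 m²
P = b + 2y√(1+z²) = 2.30 + 2×1.04×√(1+1.4²) = 5.879 m
R = A/P = 3.906/5.879 = 0.6645 m
Q = (1/n)·A·R^(2/3)·S^(1/2) = (1/0.044) × 3.906 × 0.6645^(2/3) × 0.00095^(1/2) = 2.084 m³/s

2.08 m³/s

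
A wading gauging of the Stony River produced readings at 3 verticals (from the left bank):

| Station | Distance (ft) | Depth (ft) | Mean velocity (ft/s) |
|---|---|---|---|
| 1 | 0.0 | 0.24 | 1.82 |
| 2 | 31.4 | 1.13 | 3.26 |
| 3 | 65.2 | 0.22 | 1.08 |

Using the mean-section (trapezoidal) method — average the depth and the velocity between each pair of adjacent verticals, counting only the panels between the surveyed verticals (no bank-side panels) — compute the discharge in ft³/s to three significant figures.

Panel 1-2: Δb = 31.4 ft, d̄ = (0.24+1.13)/2 = 0.685, v̄ = (1.82+3.26)/2 = 2.54 → q = 31.4×0.685×2.54 = 54.63 ft³/s
Panel 2-3: Δb = 33.8 ft, d̄ = (1.13+0.22)/2 = 0.675, v̄ = (3.26+1.08)/2 = 2.17 → q = 33.8×0.675×2.17 = 49.51 ft³/s
Q = Σ q = 104.1 ft³/s

104 ft³/s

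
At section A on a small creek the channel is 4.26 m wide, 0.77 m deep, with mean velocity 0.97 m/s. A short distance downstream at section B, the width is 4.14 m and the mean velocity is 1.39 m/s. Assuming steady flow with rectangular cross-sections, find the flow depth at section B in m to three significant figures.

0.553 m

Q = A₁V₁ = (4.26×0.77) × 0.97 = 3.182 m³/s
d₂ = Q/(b₂ V₂) = 3.182/(4.14×1.39) = 0.5529 m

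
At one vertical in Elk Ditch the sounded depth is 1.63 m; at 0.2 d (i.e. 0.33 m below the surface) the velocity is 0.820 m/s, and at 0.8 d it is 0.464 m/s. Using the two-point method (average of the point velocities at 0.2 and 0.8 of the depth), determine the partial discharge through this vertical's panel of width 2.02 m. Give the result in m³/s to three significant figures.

v̄ = (0.820 + 0.464) / 2 = 0.6420 m/s
q = v̄ × d × w = 0.6420 × 1.63 × 2.02 = 2.114 m³/s

2.11 m³/s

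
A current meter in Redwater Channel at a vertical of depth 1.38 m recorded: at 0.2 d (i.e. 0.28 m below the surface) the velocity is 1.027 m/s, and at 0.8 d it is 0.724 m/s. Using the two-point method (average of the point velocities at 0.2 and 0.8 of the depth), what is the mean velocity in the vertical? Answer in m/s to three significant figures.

v̄ = (1.027 + 0.724) / 2 = 0.8755 m/s

0.876 m/s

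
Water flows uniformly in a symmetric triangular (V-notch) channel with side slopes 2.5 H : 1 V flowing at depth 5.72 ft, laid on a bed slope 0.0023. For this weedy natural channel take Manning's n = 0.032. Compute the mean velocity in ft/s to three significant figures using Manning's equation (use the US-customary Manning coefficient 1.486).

4.27 ft/s

A = z·y² = 2.5×5.72² = 81.80 ft²
P = 2y√(1+z²) = 2×5.72×√(1+2.5²) = 30.80 ft
R = A/P = 81.80/30.80 = 2.655 ft
Q = (1.486/n)·A·R^(2/3)·S^(1/2) = (1.486/0.032) × 81.80 × 2.655^(2/3) × 0.0023^(1/2) = 349.3 ft³/s
V = Q/A = 349.3/81.80 = 4.271 ft/s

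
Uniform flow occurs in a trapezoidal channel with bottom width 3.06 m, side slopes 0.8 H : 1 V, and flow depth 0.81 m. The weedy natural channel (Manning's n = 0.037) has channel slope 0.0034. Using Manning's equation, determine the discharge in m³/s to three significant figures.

A = (b + z·y)·y = (3.06 + 0.8×0.81)×0.81 = 3.003 m²
P = b + 2y√(1+z²) = 3.06 + 2×0.81×√(1+0.8²) = 5.135 m
R = A/P = 3.003/5.135 = 0.5849 m
Q = (1/n)·A·R^(2/3)·S^(1/2) = (1/0.037) × 3.003 × 0.5849^(2/3) × 0.0034^(1/2) = 3.311 m³/s

3.31 m³/s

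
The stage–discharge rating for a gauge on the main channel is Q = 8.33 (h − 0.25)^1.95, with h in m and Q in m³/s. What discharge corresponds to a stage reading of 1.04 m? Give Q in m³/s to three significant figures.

5.26 m³/s

Q = 8.33 × (1.04 − 0.25)^1.95 = 8.33 × 0.79^1.95 = 5.260 m³/s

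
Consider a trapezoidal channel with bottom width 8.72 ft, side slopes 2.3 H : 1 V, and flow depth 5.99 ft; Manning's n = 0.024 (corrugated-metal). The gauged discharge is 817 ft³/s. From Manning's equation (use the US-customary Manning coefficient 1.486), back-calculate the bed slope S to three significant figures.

A = (b + z·y)·y = (8.72 + 2.3×5.99)×5.99 = 134.8 ft²
P = b + 2y√(1+z²) = 8.72 + 2×5.99×√(1+2.3²) = 38.77 ft
R = A/P = 134.8/38.77 = 3.476 ft
S = (Q·n / (1.486·A·R^(2/3)))² = (817×0.024 / (1.486×134.8×2.295))² = 0.001821

0.00182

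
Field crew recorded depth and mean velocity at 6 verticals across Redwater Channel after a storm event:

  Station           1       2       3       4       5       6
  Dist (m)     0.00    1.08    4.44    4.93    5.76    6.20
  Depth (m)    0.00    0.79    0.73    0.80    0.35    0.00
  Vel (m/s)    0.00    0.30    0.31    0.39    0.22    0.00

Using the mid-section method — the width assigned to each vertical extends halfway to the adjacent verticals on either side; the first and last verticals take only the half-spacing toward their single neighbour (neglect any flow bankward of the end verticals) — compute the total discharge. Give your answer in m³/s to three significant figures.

w_2 = (4.44 − 0.00)/2 = 2.22 m; q_2 = 0.30 × 0.79 × 2.22 = 0.5261 m³/s
w_3 = (4.93 − 1.08)/2 = 1.925 m; q_3 = 0.31 × 0.73 × 1.925 = 0.4356 m³/s
w_4 = (5.76 − 4.44)/2 = 0.66 m; q_4 = 0.39 × 0.80 × 0.66 = 0.2059 m³/s
w_5 = (6.20 − 4.93)/2 = 0.635 m; q_5 = 0.22 × 0.35 × 0.635 = 0.04890 m³/s
Stations 1, 6 contribute zero (depth or velocity is 0).
Q = Σ qᵢ = 1.217 m³/s

1.22 m³/s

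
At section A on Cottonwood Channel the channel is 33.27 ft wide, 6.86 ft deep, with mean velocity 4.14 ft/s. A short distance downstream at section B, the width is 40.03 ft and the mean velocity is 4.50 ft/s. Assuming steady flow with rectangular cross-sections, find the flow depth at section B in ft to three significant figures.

5.25 ft

Q = A₁V₁ = (33.27×6.86) × 4.14 = 944.9 ft³/s
d₂ = Q/(b₂ V₂) = 944.9/(40.03×4.50) = 5.245 ft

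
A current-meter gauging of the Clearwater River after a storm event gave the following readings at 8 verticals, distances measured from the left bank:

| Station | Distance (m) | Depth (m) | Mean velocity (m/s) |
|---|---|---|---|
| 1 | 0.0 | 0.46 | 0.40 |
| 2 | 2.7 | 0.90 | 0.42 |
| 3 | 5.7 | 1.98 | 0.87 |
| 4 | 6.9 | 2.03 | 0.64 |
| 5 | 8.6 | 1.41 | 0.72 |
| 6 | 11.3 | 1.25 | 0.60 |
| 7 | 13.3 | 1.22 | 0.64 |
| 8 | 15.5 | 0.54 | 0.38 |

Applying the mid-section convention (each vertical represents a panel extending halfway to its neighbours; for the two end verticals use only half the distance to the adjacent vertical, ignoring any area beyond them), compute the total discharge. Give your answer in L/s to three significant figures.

w_1 = (2.7 − 0.0)/2 = 1.35 m; q_1 = 0.40 × 0.46 × 1.35 = 0.2484 m³/s
w_2 = (5.7 − 0.0)/2 = 2.85 m; q_2 = 0.42 × 0.90 × 2.85 = 1.077 m³/s
w_3 = (6.9 − 2.7)/2 = 2.1 m; q_3 = 0.87 × 1.98 × 2.1 = 3.617 m³/s
w_4 = (8.6 − 5.7)/2 = 1.45 m; q_4 = 0.64 × 2.03 × 1.45 = 1.884 m³/s
w_5 = (11.3 − 6.9)/2 = 2.2 m; q_5 = 0.72 × 1.41 × 2.2 = 2.233 m³/s
w_6 = (13.3 − 8.6)/2 = 2.35 m; q_6 = 0.60 × 1.25 × 2.35 = 1.763 m³/s
w_7 = (15.5 − 11.3)/2 = 2.1 m; q_7 = 0.64 × 1.22 × 2.1 = 1.640 m³/s
w_8 = (15.5 − 13.3)/2 = 1.1 m; q_8 = 0.38 × 0.54 × 1.1 = 0.2257 m³/s
Q = Σ qᵢ = 12.69 m³/s
= 12.69 × 1000 = 12690 L/s

12700 L/s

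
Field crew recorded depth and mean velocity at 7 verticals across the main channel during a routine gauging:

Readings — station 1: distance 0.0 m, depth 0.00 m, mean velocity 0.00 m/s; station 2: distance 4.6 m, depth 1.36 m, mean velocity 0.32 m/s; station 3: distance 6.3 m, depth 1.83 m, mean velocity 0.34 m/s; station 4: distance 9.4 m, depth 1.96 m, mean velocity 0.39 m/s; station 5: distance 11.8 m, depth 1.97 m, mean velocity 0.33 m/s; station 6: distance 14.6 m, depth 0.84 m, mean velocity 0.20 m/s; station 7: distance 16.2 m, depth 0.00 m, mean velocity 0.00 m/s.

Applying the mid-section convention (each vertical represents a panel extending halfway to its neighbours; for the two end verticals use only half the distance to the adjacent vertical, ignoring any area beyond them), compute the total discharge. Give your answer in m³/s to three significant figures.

7.03 m³/s

w_2 = (6.3 − 0.0)/2 = 3.15 m; q_2 = 0.32 × 1.36 × 3.15 = 1.371 m³/s
w_3 = (9.4 − 4.6)/2 = 2.4 m; q_3 = 0.34 × 1.83 × 2.4 = 1.493 m³/s
w_4 = (11.8 − 6.3)/2 = 2.75 m; q_4 = 0.39 × 1.96 × 2.75 = 2.102 m³/s
w_5 = (14.6 − 9.4)/2 = 2.6 m; q_5 = 0.33 × 1.97 × 2.6 = 1.690 m³/s
w_6 = (16.2 − 11.8)/2 = 2.2 m; q_6 = 0.20 × 0.84 × 2.2 = 0.3696 m³/s
Stations 1, 7 contribute zero (depth or velocity is 0).
Q = Σ qᵢ = 7.026 m³/s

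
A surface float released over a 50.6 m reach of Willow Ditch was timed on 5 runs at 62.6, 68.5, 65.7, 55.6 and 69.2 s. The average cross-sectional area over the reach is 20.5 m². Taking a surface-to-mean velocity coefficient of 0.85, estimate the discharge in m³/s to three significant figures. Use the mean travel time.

t̄ = (62.6 + 68.5 + 65.7 + 55.6 + 69.2) / 5 = 64.32 s
v_surface = L / t̄ = 50.6 / 64.32 = 0.7867 m/s
v_mean = 0.85 × 0.7867 = 0.6687 m/s
Q = A × v_mean = 20.5 × 0.6687 = 13.71 m³/s

13.7 m³/s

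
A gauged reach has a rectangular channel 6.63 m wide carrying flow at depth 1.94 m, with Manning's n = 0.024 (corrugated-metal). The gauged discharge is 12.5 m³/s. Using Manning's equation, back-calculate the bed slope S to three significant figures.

0.000416

A = b·y = 6.63 × 1.94 = 12.86 m²
P = b + 2y = 6.63 + 2×1.94 = 10.51 m
R = A/P = 12.86/10.51 = 1.224 m
S = (Q·n / (1·A·R^(2/3)))² = (12.5×0.024 / (1×12.86×1.144))² = 0.0004156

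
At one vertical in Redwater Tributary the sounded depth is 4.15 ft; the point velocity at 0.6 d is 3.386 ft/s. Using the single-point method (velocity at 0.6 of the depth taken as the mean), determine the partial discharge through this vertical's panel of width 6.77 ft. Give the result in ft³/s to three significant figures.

v̄ = v₀.₆ = 3.386 ft/s
q = v̄ × d × w = 3.386 × 4.15 × 6.77 = 95.13 ft³/s

95.1 ft³/s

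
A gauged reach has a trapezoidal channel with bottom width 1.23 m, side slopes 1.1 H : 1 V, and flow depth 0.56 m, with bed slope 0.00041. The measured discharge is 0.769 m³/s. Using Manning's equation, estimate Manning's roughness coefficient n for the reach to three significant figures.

0.0137

A = (b + z·y)·y = (1.23 + 1.1×0.56)×0.56 = 1.034 m²
P = b + 2y√(1+z²) = 1.23 + 2×0.56×√(1+1.1²) = 2.895 m
R = A/P = 1.034/2.895 = 0.3571 m
n = (1/Q)·A·R^(2/3)·S^(1/2) = (1/0.769) × 1.034 × 0.5033 × 0.02025 = 0.01370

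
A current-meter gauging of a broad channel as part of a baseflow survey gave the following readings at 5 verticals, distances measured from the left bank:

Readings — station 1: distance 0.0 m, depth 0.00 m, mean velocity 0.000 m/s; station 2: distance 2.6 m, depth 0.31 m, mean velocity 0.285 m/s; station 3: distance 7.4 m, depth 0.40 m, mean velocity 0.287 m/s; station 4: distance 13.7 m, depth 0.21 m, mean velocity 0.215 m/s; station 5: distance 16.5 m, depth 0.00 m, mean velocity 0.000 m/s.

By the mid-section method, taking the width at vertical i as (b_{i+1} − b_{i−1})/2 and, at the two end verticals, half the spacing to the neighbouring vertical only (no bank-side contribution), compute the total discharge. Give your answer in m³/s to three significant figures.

w_2 = (7.4 − 0.0)/2 = 3.7 m; q_2 = 0.285 × 0.31 × 3.7 = 0.3269 m³/s
w_3 = (13.7 − 2.6)/2 = 5.55 m; q_3 = 0.287 × 0.40 × 5.55 = 0.6371 m³/s
w_4 = (16.5 − 7.4)/2 = 4.55 m; q_4 = 0.215 × 0.21 × 4.55 = 0.2054 m³/s
Stations 1, 5 contribute zero (depth or velocity is 0).
Q = Σ qᵢ = 1.169 m³/s

1.17 m³/s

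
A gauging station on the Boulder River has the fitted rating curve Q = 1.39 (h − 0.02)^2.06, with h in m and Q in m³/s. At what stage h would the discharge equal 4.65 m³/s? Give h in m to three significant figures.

1.82 m

h − h₀ = (Q/C)^(1/b) = (4.65/1.39)^(1/2.06) = 1.797 m
h = 0.02 + 1.797 = 1.817 m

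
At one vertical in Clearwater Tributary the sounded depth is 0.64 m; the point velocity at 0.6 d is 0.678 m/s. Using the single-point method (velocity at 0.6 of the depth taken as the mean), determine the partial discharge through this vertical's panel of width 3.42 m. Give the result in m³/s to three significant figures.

v̄ = v₀.₆ = 0.678 m/s
q = v̄ × d × w = 0.6780 × 0.64 × 3.42 = 1.484 m³/s

1.48 m³/s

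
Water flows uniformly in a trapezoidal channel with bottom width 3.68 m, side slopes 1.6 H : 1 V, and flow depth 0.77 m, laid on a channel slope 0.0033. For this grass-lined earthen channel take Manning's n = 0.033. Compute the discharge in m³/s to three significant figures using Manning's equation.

4.55 m³/s

A = (b + z·y)·y = (3.68 + 1.6×0.77)×0.77 = 3.782 m²
P = b + 2y√(1+z²) = 3.68 + 2×0.77×√(1+1.6²) = 6.586 m
R = A/P = 3.782/6.586 = 0.5743 m
Q = (1/n)·A·R^(2/3)·S^(1/2) = (1/0.033) × 3.782 × 0.5743^(2/3) × 0.0033^(1/2) = 4.549 m³/s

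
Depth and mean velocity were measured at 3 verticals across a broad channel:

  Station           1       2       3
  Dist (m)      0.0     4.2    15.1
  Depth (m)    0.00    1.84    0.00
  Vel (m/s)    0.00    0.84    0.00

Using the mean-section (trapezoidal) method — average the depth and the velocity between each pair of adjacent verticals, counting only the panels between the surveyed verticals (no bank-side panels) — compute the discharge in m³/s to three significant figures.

Panel 1-2: Δb = 4.2 m, d̄ = (0.00+1.84)/2 = 0.92, v̄ = (0.00+0.84)/2 = 0.42 → q = 4.2×0.92×0.42 = 1.623 m³/s
Panel 2-3: Δb = 10.9 m, d̄ = (1.84+0.00)/2 = 0.92, v̄ = (0.84+0.00)/2 = 0.42 → q = 10.9×0.92×0.42 = 4.212 m³/s
Q = Σ q = 5.835 m³/s

5.83 m³/s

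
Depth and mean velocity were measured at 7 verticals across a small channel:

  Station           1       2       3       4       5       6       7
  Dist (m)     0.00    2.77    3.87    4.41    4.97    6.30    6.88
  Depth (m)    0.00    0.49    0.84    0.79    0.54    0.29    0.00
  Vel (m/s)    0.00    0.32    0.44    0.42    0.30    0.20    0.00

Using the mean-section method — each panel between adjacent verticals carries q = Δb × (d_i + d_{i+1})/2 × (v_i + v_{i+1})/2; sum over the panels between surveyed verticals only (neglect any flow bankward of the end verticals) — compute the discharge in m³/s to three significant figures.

Panel 1-2: Δb = 2.77 m, d̄ = (0.00+0.49)/2 = 0.245, v̄ = (0.00+0.32)/2 = 0.16 → q = 2.77×0.245×0.16 = 0.1086 m³/s
Panel 2-3: Δb = 1.1 m, d̄ = (0.49+0.84)/2 = 0.665, v̄ = (0.32+0.44)/2 = 0.38 → q = 1.1×0.665×0.38 = 0.2780 m³/s
Panel 3-4: Δb = 0.54 m, d̄ = (0.84+0.79)/2 = 0.815, v̄ = (0.44+0.42)/2 = 0.43 → q = 0.54×0.815×0.43 = 0.1892 m³/s
Panel 4-5: Δb = 0.56 m, d̄ = (0.79+0.54)/2 = 0.665, v̄ = (0.42+0.30)/2 = 0.36 → q = 0.56×0.665×0.36 = 0.1341 m³/s
Panel 5-6: Δb = 1.33 m, d̄ = (0.54+0.29)/2 = 0.415, v̄ = (0.30+0.20)/2 = 0.25 → q = 1.33×0.415×0.25 = 0.1380 m³/s
Panel 6-7: Δb = 0.58 m, d̄ = (0.29+0.00)/2 = 0.145, v̄ = (0.20+0.00)/2 = 0.1 → q = 0.58×0.145×0.1 = 0.008410 m³/s
Q = Σ q = 0.8563 m³/s

0.856 m³/s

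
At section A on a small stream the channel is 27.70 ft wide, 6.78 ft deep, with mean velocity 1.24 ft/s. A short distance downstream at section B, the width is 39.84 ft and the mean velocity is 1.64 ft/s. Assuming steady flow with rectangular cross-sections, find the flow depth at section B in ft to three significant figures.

Q = A₁V₁ = (27.70×6.78) × 1.24 = 232.9 ft³/s
d₂ = Q/(b₂ V₂) = 232.9/(39.84×1.64) = 3.564 ft

3.56 ft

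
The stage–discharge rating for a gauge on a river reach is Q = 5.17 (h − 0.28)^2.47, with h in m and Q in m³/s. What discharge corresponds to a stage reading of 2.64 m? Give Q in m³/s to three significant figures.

Q = 5.17 × (2.64 − 0.28)^2.47 = 5.17 × 2.36^2.47 = 43.11 m³/s

43.1 m³/s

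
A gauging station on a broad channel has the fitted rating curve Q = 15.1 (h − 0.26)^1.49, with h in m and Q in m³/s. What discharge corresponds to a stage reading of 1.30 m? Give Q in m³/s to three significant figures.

16.0 m³/s

Q = 15.1 × (1.30 − 0.26)^1.49 = 15.1 × 1.04^1.49 = 16.01 m³/s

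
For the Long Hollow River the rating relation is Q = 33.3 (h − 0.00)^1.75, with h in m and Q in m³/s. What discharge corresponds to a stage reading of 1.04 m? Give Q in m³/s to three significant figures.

35.7 m³/s

Q = 33.3 × (1.04 − 0.00)^1.75 = 33.3 × 1.04^1.75 = 35.67 m³/s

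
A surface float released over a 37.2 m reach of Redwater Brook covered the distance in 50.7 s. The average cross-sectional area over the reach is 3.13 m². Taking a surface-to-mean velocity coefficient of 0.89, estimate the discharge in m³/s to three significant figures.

v_surface = L / t̄ = 37.2 / 50.7 = 0.7337 m/s
v_mean = 0.89 × 0.7337 = 0.6530 m/s
Q = A × v_mean = 3.13 × 0.6530 = 2.044 m³/s

2.04 m³/s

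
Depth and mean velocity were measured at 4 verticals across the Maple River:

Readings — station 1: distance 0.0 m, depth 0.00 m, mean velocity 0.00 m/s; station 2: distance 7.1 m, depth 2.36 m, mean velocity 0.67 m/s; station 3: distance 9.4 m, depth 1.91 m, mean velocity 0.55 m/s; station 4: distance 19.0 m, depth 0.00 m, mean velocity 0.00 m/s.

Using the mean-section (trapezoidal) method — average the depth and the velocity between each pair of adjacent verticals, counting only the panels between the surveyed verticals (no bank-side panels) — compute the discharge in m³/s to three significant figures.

Panel 1-2: Δb = 7.1 m, d̄ = (0.00+2.36)/2 = 1.18, v̄ = (0.00+0.67)/2 = 0.335 → q = 7.1×1.18×0.335 = 2.807 m³/s
Panel 2-3: Δb = 2.3 m, d̄ = (2.36+1.91)/2 = 2.135, v̄ = (0.67+0.55)/2 = 0.61 → q = 2.3×2.135×0.61 = 2.995 m³/s
Panel 3-4: Δb = 9.6 m, d̄ = (1.91+0.00)/2 = 0.955, v̄ = (0.55+0.00)/2 = 0.275 → q = 9.6×0.955×0.275 = 2.521 m³/s
Q = Σ q = 8.323 m³/s

8.32 m³/s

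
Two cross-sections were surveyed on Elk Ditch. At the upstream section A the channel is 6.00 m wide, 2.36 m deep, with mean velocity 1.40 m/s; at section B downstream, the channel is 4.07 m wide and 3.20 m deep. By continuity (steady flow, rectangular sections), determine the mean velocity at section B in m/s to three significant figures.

1.52 m/s

Q = A₁V₁ = (6.00×2.36) × 1.40 = 19.82 m³/s
A₂ = 4.07 × 3.20 = 13.02 m²
V₂ = Q/A₂ = 19.82/13.02 = 1.522 m/s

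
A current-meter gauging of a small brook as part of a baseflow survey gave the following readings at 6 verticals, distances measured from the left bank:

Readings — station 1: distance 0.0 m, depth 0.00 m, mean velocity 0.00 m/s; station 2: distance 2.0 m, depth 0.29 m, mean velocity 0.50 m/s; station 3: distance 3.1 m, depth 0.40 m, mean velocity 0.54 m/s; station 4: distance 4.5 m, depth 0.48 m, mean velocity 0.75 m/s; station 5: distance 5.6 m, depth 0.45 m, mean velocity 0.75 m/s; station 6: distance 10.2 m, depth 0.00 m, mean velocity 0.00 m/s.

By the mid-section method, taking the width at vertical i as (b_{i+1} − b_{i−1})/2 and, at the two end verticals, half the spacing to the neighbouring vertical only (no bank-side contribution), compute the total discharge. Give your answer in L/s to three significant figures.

1910 L/s

w_2 = (3.1 − 0.0)/2 = 1.55 m; q_2 = 0.50 × 0.29 × 1.55 = 0.2248 m³/s
w_3 = (4.5 − 2.0)/2 = 1.25 m; q_3 = 0.54 × 0.40 × 1.25 = 0.2700 m³/s
w_4 = (5.6 − 3.1)/2 = 1.25 m; q_4 = 0.75 × 0.48 × 1.25 = 0.4500 m³/s
w_5 = (10.2 − 4.5)/2 = 2.85 m; q_5 = 0.75 × 0.45 × 2.85 = 0.9619 m³/s
Stations 1, 6 contribute zero (depth or velocity is 0).
Q = Σ qᵢ = 1.907 m³/s
= 1.907 × 1000 = 1907 L/s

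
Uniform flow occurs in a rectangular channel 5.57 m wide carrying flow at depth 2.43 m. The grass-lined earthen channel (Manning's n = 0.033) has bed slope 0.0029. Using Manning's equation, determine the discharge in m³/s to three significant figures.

A = b·y = 5.57 × 2.43 = 13.54 m²
P = b + 2y = 5.57 + 2×2.43 = 10.43 m
R = A/P = 13.54/10.43 = 1.298 m
Q = (1/n)·A·R^(2/3)·S^(1/2) = (1/0.033) × 13.54 × 1.298^(2/3) × 0.0029^(1/2) = 26.28 m³/s

26.3 m³/s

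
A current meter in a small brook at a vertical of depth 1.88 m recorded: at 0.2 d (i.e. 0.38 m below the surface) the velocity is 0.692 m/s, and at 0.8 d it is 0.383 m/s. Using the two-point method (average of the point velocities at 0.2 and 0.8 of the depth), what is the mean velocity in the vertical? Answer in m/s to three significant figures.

v̄ = (0.692 + 0.383) / 2 = 0.5375 m/s

0.538 m/s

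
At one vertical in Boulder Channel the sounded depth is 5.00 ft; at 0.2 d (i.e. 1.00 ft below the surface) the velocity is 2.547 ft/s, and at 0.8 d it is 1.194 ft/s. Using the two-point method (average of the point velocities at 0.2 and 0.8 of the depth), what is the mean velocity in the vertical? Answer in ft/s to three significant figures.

1.87 ft/s

v̄ = (2.547 + 1.194) / 2 = 1.871 ft/s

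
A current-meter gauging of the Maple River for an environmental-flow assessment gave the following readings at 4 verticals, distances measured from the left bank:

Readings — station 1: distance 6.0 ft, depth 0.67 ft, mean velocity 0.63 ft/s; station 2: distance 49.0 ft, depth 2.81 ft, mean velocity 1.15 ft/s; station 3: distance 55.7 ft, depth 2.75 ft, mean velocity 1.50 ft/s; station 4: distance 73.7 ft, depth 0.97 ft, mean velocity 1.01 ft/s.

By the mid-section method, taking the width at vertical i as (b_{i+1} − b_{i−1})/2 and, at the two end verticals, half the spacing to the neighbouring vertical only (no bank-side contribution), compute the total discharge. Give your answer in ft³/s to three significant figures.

w_1 = (49.0 − 6.0)/2 = 21.5 ft; q_1 = 0.63 × 0.67 × 21.5 = 9.075 ft³/s
w_2 = (55.7 − 6.0)/2 = 24.85 ft; q_2 = 1.15 × 2.81 × 24.85 = 80.30 ft³/s
w_3 = (73.7 − 49.0)/2 = 12.35 ft; q_3 = 1.50 × 2.75 × 12.35 = 50.94 ft³/s
w_4 = (73.7 − 55.7)/2 = 9 ft; q_4 = 1.01 × 0.97 × 9 = 8.817 ft³/s
Q = Σ qᵢ = 149.1 ft³/s

149 ft³/s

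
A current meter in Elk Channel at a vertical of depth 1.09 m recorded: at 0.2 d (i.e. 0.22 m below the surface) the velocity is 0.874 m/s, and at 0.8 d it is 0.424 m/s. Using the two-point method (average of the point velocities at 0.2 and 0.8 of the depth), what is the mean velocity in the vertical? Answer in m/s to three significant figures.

v̄ = (0.874 + 0.424) / 2 = 0.6490 m/s

0.649 m/s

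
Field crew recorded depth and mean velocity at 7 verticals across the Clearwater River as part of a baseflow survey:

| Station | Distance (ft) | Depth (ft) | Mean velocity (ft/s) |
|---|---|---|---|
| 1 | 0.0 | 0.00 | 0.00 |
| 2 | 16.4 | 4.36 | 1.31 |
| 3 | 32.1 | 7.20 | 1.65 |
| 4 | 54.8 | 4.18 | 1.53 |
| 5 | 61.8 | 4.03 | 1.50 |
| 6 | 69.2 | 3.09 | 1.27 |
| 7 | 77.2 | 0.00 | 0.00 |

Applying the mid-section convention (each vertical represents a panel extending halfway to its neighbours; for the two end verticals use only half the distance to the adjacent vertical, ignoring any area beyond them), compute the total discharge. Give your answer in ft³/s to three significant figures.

488 ft³/s

w_2 = (32.1 − 0.0)/2 = 16.05 ft; q_2 = 1.31 × 4.36 × 16.05 = 91.67 ft³/s
w_3 = (54.8 − 16.4)/2 = 19.2 ft; q_3 = 1.65 × 7.20 × 19.2 = 228.1 ft³/s
w_4 = (61.8 − 32.1)/2 = 14.85 ft; q_4 = 1.53 × 4.18 × 14.85 = 94.97 ft³/s
w_5 = (69.2 − 54.8)/2 = 7.2 ft; q_5 = 1.50 × 4.03 × 7.2 = 43.52 ft³/s
w_6 = (77.2 − 61.8)/2 = 7.7 ft; q_6 = 1.27 × 3.09 × 7.7 = 30.22 ft³/s
Stations 1, 7 contribute zero (depth or velocity is 0).
Q = Σ qᵢ = 488.5 ft³/s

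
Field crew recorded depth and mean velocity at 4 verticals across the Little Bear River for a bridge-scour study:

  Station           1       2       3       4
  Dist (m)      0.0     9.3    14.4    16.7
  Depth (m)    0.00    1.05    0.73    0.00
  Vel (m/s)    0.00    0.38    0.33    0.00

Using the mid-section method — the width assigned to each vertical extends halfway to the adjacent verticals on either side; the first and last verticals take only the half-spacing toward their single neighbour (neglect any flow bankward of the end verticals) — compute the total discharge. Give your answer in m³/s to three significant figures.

3.76 m³/s

w_2 = (14.4 − 0.0)/2 = 7.2 m; q_2 = 0.38 × 1.05 × 7.2 = 2.873 m³/s
w_3 = (16.7 − 9.3)/2 = 3.7 m; q_3 = 0.33 × 0.73 × 3.7 = 0.8913 m³/s
Stations 1, 4 contribute zero (depth or velocity is 0).
Q = Σ qᵢ = 3.764 m³/s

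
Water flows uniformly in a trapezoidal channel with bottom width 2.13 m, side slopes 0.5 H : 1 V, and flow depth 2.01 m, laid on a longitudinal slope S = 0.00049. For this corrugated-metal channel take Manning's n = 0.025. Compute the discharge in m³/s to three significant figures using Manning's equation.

A = (b + z·y)·y = (2.13 + 0.5×2.01)×2.01 = 6.301 m²
P = b + 2y√(1+z²) = 2.13 + 2×2.01×√(1+0.5²) = 6.624 m
R = A/P = 6.301/6.624 = 0.9512 m
Q = (1/n)·A·R^(2/3)·S^(1/2) = (1/0.025) × 6.301 × 0.9512^(2/3) × 0.00049^(1/2) = 5.396 m³/s

5.40 m³/s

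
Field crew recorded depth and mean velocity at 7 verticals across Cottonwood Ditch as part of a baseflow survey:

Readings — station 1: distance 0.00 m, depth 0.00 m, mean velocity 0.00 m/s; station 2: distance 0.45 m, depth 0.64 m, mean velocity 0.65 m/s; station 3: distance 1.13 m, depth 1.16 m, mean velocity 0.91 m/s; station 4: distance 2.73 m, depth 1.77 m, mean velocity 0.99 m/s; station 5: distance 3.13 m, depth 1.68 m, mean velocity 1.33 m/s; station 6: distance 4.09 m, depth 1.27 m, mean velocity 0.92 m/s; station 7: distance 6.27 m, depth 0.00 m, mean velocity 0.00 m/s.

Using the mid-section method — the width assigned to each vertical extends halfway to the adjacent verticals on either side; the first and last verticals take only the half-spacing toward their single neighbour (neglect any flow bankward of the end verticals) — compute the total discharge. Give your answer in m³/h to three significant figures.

23600 m³/h

w_2 = (1.13 − 0.00)/2 = 0.565 m; q_2 = 0.65 × 0.64 × 0.565 = 0.2350 m³/s
w_3 = (2.73 − 0.45)/2 = 1.14 m; q_3 = 0.91 × 1.16 × 1.14 = 1.203 m³/s
w_4 = (3.13 − 1.13)/2 = 1 m; q_4 = 0.99 × 1.77 × 1 = 1.752 m³/s
w_5 = (4.09 − 2.73)/2 = 0.68 m; q_5 = 1.33 × 1.68 × 0.68 = 1.519 m³/s
w_6 = (6.27 − 3.13)/2 = 1.57 m; q_6 = 0.92 × 1.27 × 1.57 = 1.834 m³/s
Stations 1, 7 contribute zero (depth or velocity is 0).
Q = Σ qᵢ = 6.545 m³/s
= 6.545 × 3600 = 23560 m³/h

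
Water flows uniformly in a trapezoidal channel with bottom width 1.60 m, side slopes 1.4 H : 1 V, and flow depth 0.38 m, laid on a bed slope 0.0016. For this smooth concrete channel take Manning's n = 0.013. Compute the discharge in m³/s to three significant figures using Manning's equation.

1.06 m³/s

A = (b + z·y)·y = (1.60 + 1.4×0.38)×0.38 = 0.8102 m²
P = b + 2y√(1+z²) = 1.60 + 2×0.38×√(1+1.4²) = 2.908 m
R = A/P = 0.8102/2.908 = 0.2786 m
Q = (1/n)·A·R^(2/3)·S^(1/2) = (1/0.013) × 0.8102 × 0.2786^(2/3) × 0.0016^(1/2) = 1.063 m³/s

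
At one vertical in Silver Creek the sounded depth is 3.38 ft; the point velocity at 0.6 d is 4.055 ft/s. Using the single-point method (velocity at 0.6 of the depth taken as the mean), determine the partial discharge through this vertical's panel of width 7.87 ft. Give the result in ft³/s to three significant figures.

108 ft³/s

v̄ = v₀.₆ = 4.055 ft/s
q = v̄ × d × w = 4.055 × 3.38 × 7.87 = 107.9 ft³/s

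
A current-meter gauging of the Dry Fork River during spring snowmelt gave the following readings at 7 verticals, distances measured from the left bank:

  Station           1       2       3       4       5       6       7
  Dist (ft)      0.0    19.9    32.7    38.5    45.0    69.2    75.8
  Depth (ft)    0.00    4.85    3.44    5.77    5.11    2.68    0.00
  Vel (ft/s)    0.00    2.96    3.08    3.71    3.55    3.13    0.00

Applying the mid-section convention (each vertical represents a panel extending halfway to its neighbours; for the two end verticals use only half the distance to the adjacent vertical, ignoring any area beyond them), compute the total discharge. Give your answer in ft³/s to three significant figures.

w_2 = (32.7 − 0.0)/2 = 16.35 ft; q_2 = 2.96 × 4.85 × 16.35 = 234.7 ft³/s
w_3 = (38.5 − 19.9)/2 = 9.3 ft; q_3 = 3.08 × 3.44 × 9.3 = 98.54 ft³/s
w_4 = (45.0 − 32.7)/2 = 6.15 ft; q_4 = 3.71 × 5.77 × 6.15 = 131.7 ft³/s
w_5 = (69.2 − 38.5)/2 = 15.35 ft; q_5 = 3.55 × 5.11 × 15.35 = 278.5 ft³/s
w_6 = (75.8 − 45.0)/2 = 15.4 ft; q_6 = 3.13 × 2.68 × 15.4 = 129.2 ft³/s
Stations 1, 7 contribute zero (depth or velocity is 0).
Q = Σ qᵢ = 872.5 ft³/s

873 ft³/s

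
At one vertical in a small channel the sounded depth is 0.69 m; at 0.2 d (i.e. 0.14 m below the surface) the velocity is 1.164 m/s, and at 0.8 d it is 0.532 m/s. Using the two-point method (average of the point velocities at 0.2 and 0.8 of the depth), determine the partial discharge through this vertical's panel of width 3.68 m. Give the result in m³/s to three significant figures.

2.15 m³/s

v̄ = (1.164 + 0.532) / 2 = 0.8480 m/s
q = v̄ × d × w = 0.8480 × 0.69 × 3.68 = 2.153 m³/s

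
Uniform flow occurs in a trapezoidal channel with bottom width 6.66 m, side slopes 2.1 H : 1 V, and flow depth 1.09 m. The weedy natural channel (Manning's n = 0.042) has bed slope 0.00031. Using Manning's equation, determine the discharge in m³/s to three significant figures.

A = (b + z·y)·y = (6.66 + 2.1×1.09)×1.09 = 9.754 m²
P = b + 2y√(1+z²) = 6.66 + 2×1.09×√(1+2.1²) = 11.73 m
R = A/P = 9.754/11.73 = 0.8315 m
Q = (1/n)·A·R^(2/3)·S^(1/2) = (1/0.042) × 9.754 × 0.8315^(2/3) × 0.00031^(1/2) = 3.616 m³/s

3.62 m³/s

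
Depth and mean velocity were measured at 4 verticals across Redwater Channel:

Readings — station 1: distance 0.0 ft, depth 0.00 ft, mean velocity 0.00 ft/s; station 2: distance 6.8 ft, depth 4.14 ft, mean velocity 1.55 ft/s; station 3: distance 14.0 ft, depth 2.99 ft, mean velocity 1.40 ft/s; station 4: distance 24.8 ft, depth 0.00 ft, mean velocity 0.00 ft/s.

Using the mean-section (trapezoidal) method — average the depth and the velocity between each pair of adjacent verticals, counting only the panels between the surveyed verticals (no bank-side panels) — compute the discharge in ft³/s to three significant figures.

Panel 1-2: Δb = 6.8 ft, d̄ = (0.00+4.14)/2 = 2.07, v̄ = (0.00+1.55)/2 = 0.775 → q = 6.8×2.07×0.775 = 10.91 ft³/s
Panel 2-3: Δb = 7.2 ft, d̄ = (4.14+2.99)/2 = 3.565, v̄ = (1.55+1.40)/2 = 1.475 → q = 7.2×3.565×1.475 = 37.86 ft³/s
Panel 3-4: Δb = 10.8 ft, d̄ = (2.99+0.00)/2 = 1.495, v̄ = (1.40+0.00)/2 = 0.7 → q = 10.8×1.495×0.7 = 11.30 ft³/s
Q = Σ q = 60.07 ft³/s

60.1 ft³/s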